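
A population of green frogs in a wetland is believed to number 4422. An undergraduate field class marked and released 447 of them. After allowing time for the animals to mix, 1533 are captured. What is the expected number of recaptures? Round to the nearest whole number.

expected recaptures ≈ 155

Expected recaptures E[R] = M·C / N.
E[R] = 447 × 1533 / 4422 = 685251 / 4422 ≈ 155.0 → 155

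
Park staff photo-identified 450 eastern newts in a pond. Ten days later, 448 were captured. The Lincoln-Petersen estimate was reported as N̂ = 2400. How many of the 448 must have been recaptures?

R = 84

From N = M·C/R: R = M·C / N = 450·448 / 2400 = 201600 / 2400 = 84.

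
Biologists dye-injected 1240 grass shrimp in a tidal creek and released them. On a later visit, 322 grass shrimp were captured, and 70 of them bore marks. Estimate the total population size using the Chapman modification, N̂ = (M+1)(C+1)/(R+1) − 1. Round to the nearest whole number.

N ≈ 5645

N̂ = (1240+1)(322+1)/(70+1) − 1 = 1241·323/71 − 1
= 400843/71 − 1 ≈ 5645.7 − 1 ≈ 5644.7 → 5645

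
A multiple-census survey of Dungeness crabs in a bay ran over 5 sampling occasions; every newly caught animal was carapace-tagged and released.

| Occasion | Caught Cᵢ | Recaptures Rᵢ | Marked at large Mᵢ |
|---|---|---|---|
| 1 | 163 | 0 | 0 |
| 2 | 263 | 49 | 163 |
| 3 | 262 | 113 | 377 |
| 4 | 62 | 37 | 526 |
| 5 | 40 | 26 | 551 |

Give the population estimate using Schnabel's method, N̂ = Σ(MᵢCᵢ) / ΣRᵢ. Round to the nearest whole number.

N ≈ 872

Σ MᵢCᵢ = 0·163 + 163·263 + 377·262 + 526·62 + 551·40 = 0 + 42869 + 98774 + 32612 + 22040 = 196295
Σ Rᵢ = 0 + 49 + 113 + 37 + 26 = 225
N̂ = 196295 / 225 ≈ 872.4 → 872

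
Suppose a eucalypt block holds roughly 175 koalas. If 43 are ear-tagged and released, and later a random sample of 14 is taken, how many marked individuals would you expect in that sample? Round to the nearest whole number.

Expected recaptures E[R] = M·C / N.
E[R] = 43 × 14 / 175 = 602 / 175 ≈ 3.4 → 3

expected recaptures ≈ 3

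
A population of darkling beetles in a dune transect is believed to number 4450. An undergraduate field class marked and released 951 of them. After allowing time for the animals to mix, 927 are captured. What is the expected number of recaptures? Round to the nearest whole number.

expected recaptures ≈ 198

Expected recaptures E[R] = M·C / N.
E[R] = 951 × 927 / 4450 = 881577 / 4450 ≈ 198.1 → 198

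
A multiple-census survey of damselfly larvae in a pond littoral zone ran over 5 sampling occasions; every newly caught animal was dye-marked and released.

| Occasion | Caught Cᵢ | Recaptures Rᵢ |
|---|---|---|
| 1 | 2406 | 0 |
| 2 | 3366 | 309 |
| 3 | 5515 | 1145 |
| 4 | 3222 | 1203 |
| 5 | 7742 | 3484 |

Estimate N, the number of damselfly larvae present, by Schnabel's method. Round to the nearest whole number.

Marked at large before each occasion: Mᵢ = Σⱼ<ᵢ (Cⱼ − Rⱼ) → M1=0, M2=2406, M3=5463, M4=9833, M5=11852
Σ MᵢCᵢ = 0·2406 + 2406·3366 + 5463·5515 + 9833·3222 + 11852·7742 = 0 + 8098596 + 30128445 + 31681926 + 91758184 = 161667151
Σ Rᵢ = 0 + 309 + 1145 + 1203 + 3484 = 6141
N̂ = 161667151 / 6141 ≈ 26325.9 → 26326

N ≈ 26,326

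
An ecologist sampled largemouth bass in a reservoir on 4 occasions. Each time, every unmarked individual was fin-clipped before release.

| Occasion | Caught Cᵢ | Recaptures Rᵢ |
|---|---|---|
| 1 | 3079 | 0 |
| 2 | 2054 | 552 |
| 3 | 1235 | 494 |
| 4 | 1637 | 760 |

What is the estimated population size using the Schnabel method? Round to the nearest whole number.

N ≈ 11,458

Marked at large before each occasion: Mᵢ = Σⱼ<ᵢ (Cⱼ − Rⱼ) → M1=0, M2=3079, M3=4581, M4=5322
Σ MᵢCᵢ = 0·3079 + 3079·2054 + 4581·1235 + 5322·1637 = 0 + 6324266 + 5657535 + 8712114 = 20693915
Σ Rᵢ = 0 + 552 + 494 + 760 = 1806
N̂ = 20693915 / 1806 ≈ 11458.4 → 11458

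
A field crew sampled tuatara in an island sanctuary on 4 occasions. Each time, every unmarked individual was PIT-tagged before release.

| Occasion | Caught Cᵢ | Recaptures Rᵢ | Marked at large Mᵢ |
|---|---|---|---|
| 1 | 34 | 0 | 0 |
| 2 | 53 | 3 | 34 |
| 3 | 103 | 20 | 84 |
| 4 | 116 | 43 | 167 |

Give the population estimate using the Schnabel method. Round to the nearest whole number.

N ≈ 452

Σ MᵢCᵢ = 0·34 + 34·53 + 84·103 + 167·116 = 0 + 1802 + 8652 + 19372 = 29826
Σ Rᵢ = 0 + 3 + 20 + 43 = 66
N̂ = 29826 / 66 ≈ 451.9 → 452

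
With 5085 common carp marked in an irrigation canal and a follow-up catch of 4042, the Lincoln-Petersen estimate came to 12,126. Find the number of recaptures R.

R = 1695

From N = M·C/R: R = M·C / N = 5085·4042 / 12126 = 20553570 / 12126 = 1695.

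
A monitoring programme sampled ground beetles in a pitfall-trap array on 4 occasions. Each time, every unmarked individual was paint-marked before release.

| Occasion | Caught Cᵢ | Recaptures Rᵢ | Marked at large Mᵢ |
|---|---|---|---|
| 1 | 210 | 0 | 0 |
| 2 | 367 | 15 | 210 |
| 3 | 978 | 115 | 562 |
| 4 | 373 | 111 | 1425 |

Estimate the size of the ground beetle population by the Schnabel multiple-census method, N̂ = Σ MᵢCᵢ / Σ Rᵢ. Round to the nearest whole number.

Σ MᵢCᵢ = 0·210 + 210·367 + 562·978 + 1425·373 = 0 + 77070 + 549636 + 531525 = 1158231
Σ Rᵢ = 0 + 15 + 115 + 111 = 241
N̂ = 1158231 / 241 ≈ 4805.9 → 4806

N ≈ 4806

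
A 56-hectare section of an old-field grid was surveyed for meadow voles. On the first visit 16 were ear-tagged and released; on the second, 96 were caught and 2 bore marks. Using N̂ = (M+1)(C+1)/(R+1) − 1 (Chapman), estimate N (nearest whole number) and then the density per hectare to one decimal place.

density ≈ 9.8 meadow voles per hectare

N̂ = 17·97/3 − 1 = 1649/3 − 1 ≈ 548.7 → 549
Density = N̂ / area = 549 / 56 ≈ 9.80 → 9.8 per hectare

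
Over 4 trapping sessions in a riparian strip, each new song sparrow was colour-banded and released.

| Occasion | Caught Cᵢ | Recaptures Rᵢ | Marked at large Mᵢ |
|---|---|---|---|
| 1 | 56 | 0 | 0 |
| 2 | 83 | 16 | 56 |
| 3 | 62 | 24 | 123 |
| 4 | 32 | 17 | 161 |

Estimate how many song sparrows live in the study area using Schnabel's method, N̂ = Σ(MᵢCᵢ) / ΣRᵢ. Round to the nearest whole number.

Σ MᵢCᵢ = 0·56 + 56·83 + 123·62 + 161·32 = 0 + 4648 + 7626 + 5152 = 17426
Σ Rᵢ = 0 + 16 + 24 + 17 = 57
N̂ = 17426 / 57 ≈ 305.7 → 306

N ≈ 306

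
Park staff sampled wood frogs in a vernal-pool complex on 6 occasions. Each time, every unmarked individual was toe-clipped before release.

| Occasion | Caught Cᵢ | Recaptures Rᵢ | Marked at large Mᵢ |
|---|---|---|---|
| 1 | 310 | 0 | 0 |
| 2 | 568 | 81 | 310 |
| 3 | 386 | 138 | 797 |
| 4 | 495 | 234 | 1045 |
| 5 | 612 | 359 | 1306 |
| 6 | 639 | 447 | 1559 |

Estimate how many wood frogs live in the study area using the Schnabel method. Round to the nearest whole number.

Σ MᵢCᵢ = 0·310 + 310·568 + 797·386 + 1045·495 + 1306·612 + 1559·639 = 0 + 176080 + 307642 + 517275 + 799272 + 996201 = 2796470
Σ Rᵢ = 0 + 81 + 138 + 234 + 359 + 447 = 1259
N̂ = 2796470 / 1259 ≈ 2221.2 → 2221

N ≈ 2221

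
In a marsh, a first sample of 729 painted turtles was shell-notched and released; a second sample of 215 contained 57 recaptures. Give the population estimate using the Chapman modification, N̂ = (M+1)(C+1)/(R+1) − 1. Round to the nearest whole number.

N̂ = (729+1)(215+1)/(57+1) − 1 = 730·216/58 − 1
= 157680/58 − 1 ≈ 2718.6 − 1 ≈ 2717.6 → 2718

N ≈ 2718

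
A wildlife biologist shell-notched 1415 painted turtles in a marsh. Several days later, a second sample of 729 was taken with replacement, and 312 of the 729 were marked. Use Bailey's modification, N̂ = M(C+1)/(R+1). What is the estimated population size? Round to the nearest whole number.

N ≈ 3300

N̂ = 1415·(729+1)/(312+1) = 1415·730/313 = 1032950/313 ≈ 3300.2 → 3300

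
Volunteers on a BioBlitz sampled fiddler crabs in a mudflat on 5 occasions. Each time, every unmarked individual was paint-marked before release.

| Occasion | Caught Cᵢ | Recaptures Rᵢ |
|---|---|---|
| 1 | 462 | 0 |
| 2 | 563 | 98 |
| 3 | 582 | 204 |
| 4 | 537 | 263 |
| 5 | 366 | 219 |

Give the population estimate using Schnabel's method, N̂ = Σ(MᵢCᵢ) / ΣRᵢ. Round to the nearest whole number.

Marked at large before each occasion: Mᵢ = Σⱼ<ᵢ (Cⱼ − Rⱼ) → M1=0, M2=462, M3=927, M4=1305, M5=1579
Σ MᵢCᵢ = 0·462 + 462·563 + 927·582 + 1305·537 + 1579·366 = 0 + 260106 + 539514 + 700785 + 577914 = 2078319
Σ Rᵢ = 0 + 98 + 204 + 263 + 219 = 784
N̂ = 2078319 / 784 ≈ 2650.9 → 2651

N ≈ 2651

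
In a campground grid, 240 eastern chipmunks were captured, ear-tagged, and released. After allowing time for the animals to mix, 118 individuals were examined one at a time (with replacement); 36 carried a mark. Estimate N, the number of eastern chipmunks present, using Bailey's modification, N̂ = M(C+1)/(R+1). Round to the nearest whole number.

N̂ = 240·(118+1)/(36+1) = 240·119/37 = 28560/37 ≈ 771.9 → 772

N ≈ 772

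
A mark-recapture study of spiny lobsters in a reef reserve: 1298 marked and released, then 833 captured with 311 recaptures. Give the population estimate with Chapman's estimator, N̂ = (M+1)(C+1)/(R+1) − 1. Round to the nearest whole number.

N ≈ 3471

N̂ = (1298+1)(833+1)/(311+1) − 1 = 1299·834/312 − 1
= 1083366/312 − 1 ≈ 3472.3 − 1 ≈ 3471.3 → 3471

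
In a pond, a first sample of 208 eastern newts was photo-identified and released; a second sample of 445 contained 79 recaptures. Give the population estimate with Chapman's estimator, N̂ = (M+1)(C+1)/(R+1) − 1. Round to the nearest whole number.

N ≈ 1164

N̂ = (208+1)(445+1)/(79+1) − 1 = 209·446/80 − 1
= 93214/80 − 1 ≈ 1165.2 − 1 ≈ 1164.2 → 1164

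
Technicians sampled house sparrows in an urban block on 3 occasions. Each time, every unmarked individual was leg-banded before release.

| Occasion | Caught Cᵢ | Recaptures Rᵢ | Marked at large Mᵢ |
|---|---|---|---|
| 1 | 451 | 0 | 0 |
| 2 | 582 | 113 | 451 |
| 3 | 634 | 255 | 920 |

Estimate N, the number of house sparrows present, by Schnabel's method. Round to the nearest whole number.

N ≈ 2298

Σ MᵢCᵢ = 0·451 + 451·582 + 920·634 = 0 + 262482 + 583280 = 845762
Σ Rᵢ = 0 + 113 + 255 = 368
N̂ = 845762 / 368 ≈ 2298.3 → 2298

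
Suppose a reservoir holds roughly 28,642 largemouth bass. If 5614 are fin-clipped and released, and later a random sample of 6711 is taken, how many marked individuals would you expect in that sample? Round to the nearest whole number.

expected recaptures ≈ 1315

The marked fraction of the population is 5614/28642, so in a sample of 6711 expect C·(M/N) marked.
E[R] = 5614 × 6711 / 28642 = 37675554 / 28642 ≈ 1315.4 → 1315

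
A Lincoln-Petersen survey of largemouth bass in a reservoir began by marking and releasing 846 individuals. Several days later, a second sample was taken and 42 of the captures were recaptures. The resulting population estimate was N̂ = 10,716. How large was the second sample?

C = 532

From N = M·C/R: C = N·R / M = 10716·42 / 846 = 450072 / 846 = 532.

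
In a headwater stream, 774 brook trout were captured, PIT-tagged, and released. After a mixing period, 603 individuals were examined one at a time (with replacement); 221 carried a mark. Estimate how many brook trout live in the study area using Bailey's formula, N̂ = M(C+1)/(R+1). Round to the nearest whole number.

N ≈ 2106

N̂ = 774·(603+1)/(221+1) = 774·604/222 = 467496/222 ≈ 2105.8 → 2106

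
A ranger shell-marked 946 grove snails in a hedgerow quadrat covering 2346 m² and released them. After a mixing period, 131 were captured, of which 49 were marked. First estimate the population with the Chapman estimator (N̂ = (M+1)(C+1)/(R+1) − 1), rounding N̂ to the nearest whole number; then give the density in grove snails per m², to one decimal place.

N̂ = 947·132/50 − 1 = 125004/50 − 1 ≈ 2499.1 → 2499
Density = N̂ / area = 2499 / 2346 ≈ 1.07 → 1.1 per m²

density ≈ 1.1 grove snails per m²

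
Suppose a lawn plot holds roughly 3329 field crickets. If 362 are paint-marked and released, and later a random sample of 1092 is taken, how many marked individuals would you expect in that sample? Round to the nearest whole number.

Expected recaptures E[R] = M·C / N.
E[R] = 362 × 1092 / 3329 = 395304 / 3329 ≈ 118.7 → 119

expected recaptures ≈ 119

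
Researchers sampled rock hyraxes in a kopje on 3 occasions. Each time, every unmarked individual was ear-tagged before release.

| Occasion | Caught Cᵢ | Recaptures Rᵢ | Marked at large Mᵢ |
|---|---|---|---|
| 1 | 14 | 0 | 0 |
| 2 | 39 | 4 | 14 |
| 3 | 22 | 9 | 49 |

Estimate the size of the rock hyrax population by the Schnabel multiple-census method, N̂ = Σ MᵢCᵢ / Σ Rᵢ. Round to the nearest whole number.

N ≈ 125

Σ MᵢCᵢ = 0·14 + 14·39 + 49·22 = 0 + 546 + 1078 = 1624
Σ Rᵢ = 0 + 4 + 9 = 13
N̂ = 1624 / 13 ≈ 124.9 → 125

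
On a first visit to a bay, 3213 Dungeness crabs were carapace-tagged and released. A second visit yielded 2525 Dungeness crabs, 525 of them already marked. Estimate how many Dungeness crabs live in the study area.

N = 15,453

The marked fraction in the recapture sample should equal the marked fraction in the population: 525/2525 = 3213/N.
N = (3213 × 2525) / 525 = 8112825 / 525 = 15453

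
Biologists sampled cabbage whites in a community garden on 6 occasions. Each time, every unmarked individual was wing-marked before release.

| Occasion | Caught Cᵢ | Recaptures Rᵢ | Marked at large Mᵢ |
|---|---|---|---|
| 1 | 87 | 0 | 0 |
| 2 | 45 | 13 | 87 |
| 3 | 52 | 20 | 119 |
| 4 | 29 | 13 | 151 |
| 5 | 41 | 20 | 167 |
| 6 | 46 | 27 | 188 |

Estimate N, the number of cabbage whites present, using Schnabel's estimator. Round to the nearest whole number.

N ≈ 322

Σ MᵢCᵢ = 0·87 + 87·45 + 119·52 + 151·29 + 167·41 + 188·46 = 0 + 3915 + 6188 + 4379 + 6847 + 8648 = 29977
Σ Rᵢ = 0 + 13 + 20 + 13 + 20 + 27 = 93
N̂ = 29977 / 93 ≈ 322.3 → 322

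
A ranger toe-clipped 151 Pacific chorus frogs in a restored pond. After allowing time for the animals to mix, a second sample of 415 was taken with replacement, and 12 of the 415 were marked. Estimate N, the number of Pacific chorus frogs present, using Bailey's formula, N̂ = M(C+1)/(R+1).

N̂ = 151·(415+1)/(12+1) = 151·416/13 = 62816/13 = 4832

N = 4832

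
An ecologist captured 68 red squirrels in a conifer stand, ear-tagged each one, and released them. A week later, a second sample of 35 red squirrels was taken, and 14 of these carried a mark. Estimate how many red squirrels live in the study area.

If marked individuals mix randomly, R/C ≈ M/N, giving N ≈ M·C/R.
N = (68 × 35) / 14 = 2380 / 14 = 170

N = 170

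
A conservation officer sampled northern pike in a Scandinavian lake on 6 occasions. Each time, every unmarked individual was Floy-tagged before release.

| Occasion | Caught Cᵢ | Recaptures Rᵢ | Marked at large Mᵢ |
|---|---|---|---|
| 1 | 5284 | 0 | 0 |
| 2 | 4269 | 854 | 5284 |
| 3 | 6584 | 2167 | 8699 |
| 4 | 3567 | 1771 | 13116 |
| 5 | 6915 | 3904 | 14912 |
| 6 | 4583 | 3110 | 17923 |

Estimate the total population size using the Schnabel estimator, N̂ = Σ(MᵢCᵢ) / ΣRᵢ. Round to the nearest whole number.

N ≈ 26,417

Σ MᵢCᵢ = 0·5284 + 5284·4269 + 8699·6584 + 13116·3567 + 14912·6915 + 17923·4583 = 0 + 22557396 + 57274216 + 46784772 + 103116480 + 82141109 = 311873973
Σ Rᵢ = 0 + 854 + 2167 + 1771 + 3904 + 3110 = 11806
N̂ = 311873973 / 11806 ≈ 26416.6 → 26417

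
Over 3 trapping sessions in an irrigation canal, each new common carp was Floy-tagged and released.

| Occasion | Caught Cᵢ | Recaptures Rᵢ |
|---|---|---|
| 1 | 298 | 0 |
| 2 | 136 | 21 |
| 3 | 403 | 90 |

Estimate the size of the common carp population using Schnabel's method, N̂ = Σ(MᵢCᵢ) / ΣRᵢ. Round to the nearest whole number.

N ≈ 1865

Marked at large before each occasion: Mᵢ = Σⱼ<ᵢ (Cⱼ − Rⱼ) → M1=0, M2=298, M3=413
Σ MᵢCᵢ = 0·298 + 298·136 + 413·403 = 0 + 40528 + 166439 = 206967
Σ Rᵢ = 0 + 21 + 90 = 111
N̂ = 206967 / 111 ≈ 1864.6 → 1865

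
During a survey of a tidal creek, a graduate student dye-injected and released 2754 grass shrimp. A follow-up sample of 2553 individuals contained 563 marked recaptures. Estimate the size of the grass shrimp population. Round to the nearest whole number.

If marked individuals mix randomly, R/C ≈ M/N, giving N ≈ M·C/R.
N = (2754 × 2553) / 563 = 7030962 / 563 ≈ 12488.4 → 12488

N ≈ 12,488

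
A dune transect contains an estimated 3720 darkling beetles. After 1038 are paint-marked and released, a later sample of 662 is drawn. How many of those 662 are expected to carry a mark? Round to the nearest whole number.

expected recaptures ≈ 185

Expected recaptures E[R] = M·C / N.
E[R] = 1038 × 662 / 3720 = 687156 / 3720 ≈ 184.7 → 185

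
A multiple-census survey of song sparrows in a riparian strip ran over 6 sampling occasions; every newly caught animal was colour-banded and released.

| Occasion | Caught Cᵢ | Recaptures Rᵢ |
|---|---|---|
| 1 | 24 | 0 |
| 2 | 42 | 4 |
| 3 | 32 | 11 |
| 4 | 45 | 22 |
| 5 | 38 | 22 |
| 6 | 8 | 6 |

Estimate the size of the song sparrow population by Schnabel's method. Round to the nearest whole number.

N ≈ 180

Marked at large before each occasion: Mᵢ = Σⱼ<ᵢ (Cⱼ − Rⱼ) → M1=0, M2=24, M3=62, M4=83, M5=106, M6=122
Σ MᵢCᵢ = 0·24 + 24·42 + 62·32 + 83·45 + 106·38 + 122·8 = 0 + 1008 + 1984 + 3735 + 4028 + 976 = 11731
Σ Rᵢ = 0 + 4 + 11 + 22 + 22 + 6 = 65
N̂ = 11731 / 65 ≈ 180.48 → 180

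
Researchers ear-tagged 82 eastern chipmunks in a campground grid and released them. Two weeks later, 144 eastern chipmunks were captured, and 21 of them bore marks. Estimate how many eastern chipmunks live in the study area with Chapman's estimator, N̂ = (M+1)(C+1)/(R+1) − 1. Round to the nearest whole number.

N̂ = (82+1)(144+1)/(21+1) − 1 = 83·145/22 − 1
= 12035/22 − 1 ≈ 547.0 − 1 ≈ 546.0 → 546

N ≈ 546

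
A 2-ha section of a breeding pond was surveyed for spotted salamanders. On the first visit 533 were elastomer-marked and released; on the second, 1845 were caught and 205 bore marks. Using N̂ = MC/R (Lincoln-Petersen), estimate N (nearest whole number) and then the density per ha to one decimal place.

density ≈ 2398.5 spotted salamanders per ha

N̂ = 533·1845/205 = 983385/205 = 4797
Density = N̂ / area = 4797 / 2 ≈ 2398.50 → 2398.5 per ha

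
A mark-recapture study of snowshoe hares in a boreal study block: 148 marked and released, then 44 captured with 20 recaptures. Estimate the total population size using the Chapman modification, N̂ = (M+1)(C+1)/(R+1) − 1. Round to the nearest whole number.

N ≈ 318

N̂ = (148+1)(44+1)/(20+1) − 1 = 149·45/21 − 1
= 6705/21 − 1 ≈ 319.3 − 1 ≈ 318.3 → 318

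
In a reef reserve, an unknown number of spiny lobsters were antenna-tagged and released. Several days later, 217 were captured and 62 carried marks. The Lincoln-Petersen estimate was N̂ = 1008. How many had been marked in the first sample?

From N = M·C/R: M = N·R / C = 1008·62 / 217 = 62496 / 217 = 288.

M = 288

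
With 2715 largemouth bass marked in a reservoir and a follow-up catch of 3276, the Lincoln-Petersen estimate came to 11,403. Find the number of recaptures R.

From N = M·C/R: R = M·C / N = 2715·3276 / 11403 = 8894340 / 11403 = 780.

R = 780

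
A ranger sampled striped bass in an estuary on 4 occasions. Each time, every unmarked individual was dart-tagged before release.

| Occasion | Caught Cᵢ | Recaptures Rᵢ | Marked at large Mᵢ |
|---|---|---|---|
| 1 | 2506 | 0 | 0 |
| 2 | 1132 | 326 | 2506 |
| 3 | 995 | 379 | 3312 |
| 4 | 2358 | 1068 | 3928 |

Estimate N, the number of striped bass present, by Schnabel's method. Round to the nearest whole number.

Σ MᵢCᵢ = 0·2506 + 2506·1132 + 3312·995 + 3928·2358 = 0 + 2836792 + 3295440 + 9262224 = 15394456
Σ Rᵢ = 0 + 326 + 379 + 1068 = 1773
N̂ = 15394456 / 1773 ≈ 8682.7 → 8683

N ≈ 8683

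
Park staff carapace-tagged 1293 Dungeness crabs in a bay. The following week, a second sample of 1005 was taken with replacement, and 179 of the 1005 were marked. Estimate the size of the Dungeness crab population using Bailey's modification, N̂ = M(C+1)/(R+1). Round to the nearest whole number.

N̂ = 1293·(1005+1)/(179+1) = 1293·1006/180 = 1300758/180 ≈ 7226.4 → 7226

N ≈ 7226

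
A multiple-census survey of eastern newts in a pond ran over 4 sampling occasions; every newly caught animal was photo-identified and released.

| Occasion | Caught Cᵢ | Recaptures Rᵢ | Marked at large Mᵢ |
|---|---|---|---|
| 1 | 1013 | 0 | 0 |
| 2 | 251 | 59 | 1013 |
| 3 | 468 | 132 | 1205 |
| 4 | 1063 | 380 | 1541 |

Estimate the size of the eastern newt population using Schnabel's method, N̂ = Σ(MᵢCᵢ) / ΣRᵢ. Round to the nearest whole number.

N ≈ 4302

Σ MᵢCᵢ = 0·1013 + 1013·251 + 1205·468 + 1541·1063 = 0 + 254263 + 563940 + 1638083 = 2456286
Σ Rᵢ = 0 + 59 + 132 + 380 = 571
N̂ = 2456286 / 571 ≈ 4301.7 → 4302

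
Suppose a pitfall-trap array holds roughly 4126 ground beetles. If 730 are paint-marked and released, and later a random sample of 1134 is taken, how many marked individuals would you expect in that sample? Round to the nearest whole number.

Expected recaptures E[R] = M·C / N.
E[R] = 730 × 1134 / 4126 = 827820 / 4126 ≈ 200.6 → 201

expected recaptures ≈ 201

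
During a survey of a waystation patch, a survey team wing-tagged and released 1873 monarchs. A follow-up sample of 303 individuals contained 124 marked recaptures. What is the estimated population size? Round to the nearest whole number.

N ≈ 4577

If marked individuals mix randomly, R/C ≈ M/N, giving N ≈ M·C/R.
N = (1873 × 303) / 124 = 567519 / 124 ≈ 4576.8 → 4577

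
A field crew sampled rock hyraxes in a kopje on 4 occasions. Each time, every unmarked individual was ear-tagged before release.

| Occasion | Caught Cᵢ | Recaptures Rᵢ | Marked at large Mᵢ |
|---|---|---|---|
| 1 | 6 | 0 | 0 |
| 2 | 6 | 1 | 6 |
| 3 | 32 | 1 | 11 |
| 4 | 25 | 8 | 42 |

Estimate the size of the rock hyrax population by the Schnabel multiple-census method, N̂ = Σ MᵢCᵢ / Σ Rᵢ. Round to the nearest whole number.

Σ MᵢCᵢ = 0·6 + 6·6 + 11·32 + 42·25 = 0 + 36 + 352 + 1050 = 1438
Σ Rᵢ = 0 + 1 + 1 + 8 = 10
N̂ = 1438 / 10 ≈ 143.8 → 144

N ≈ 144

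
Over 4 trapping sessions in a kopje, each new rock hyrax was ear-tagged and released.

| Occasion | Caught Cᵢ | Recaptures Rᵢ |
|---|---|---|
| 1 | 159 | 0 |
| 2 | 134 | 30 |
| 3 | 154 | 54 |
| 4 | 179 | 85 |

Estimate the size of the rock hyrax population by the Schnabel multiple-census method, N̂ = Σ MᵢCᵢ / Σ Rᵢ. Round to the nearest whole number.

Marked at large before each occasion: Mᵢ = Σⱼ<ᵢ (Cⱼ − Rⱼ) → M1=0, M2=159, M3=263, M4=363
Σ MᵢCᵢ = 0·159 + 159·134 + 263·154 + 363·179 = 0 + 21306 + 40502 + 64977 = 126785
Σ Rᵢ = 0 + 30 + 54 + 85 = 169
N̂ = 126785 / 169 ≈ 750.2 → 750

N ≈ 750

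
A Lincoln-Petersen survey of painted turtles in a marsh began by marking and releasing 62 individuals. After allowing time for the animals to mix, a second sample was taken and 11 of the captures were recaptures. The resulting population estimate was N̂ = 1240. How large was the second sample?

C = 220

From N = M·C/R: C = N·R / M = 1240·11 / 62 = 13640 / 62 = 220.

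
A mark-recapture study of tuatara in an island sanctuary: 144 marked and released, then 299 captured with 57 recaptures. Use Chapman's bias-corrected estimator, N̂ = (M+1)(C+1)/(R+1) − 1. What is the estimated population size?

N̂ = (144+1)(299+1)/(57+1) − 1 = 145·300/58 − 1
= 43500/58 − 1 = 750 − 1 = 749

N = 749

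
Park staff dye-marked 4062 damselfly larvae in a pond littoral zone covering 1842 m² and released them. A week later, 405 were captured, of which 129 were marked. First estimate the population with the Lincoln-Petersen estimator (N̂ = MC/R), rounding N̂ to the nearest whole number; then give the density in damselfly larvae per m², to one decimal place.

N̂ = 4062·405/129 = 1645110/129 ≈ 12752.8 → 12753
Density = N̂ / area = 12753 / 1842 ≈ 6.92 → 6.9 per m²

density ≈ 6.9 damselfly larvae per m²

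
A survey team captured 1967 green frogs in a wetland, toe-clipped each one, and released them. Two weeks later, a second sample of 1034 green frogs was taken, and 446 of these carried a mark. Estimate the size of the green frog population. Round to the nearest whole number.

The marked fraction in the recapture sample should equal the marked fraction in the population: 446/1034 = 1967/N.
N = (1967 × 1034) / 446 = 2033878 / 446 ≈ 4560.3 → 4560

N ≈ 4560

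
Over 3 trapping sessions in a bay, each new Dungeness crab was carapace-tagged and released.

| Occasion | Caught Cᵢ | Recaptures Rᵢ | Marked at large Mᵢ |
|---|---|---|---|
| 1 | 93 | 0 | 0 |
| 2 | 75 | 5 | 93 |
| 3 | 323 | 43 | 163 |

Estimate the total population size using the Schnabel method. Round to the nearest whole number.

Σ MᵢCᵢ = 0·93 + 93·75 + 163·323 = 0 + 6975 + 52649 = 59624
Σ Rᵢ = 0 + 5 + 43 = 48
N̂ = 59624 / 48 ≈ 1242.2 → 1242

N ≈ 1242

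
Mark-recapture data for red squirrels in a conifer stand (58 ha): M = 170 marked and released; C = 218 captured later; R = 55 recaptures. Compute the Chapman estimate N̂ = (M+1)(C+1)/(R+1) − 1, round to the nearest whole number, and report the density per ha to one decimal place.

N̂ = 171·219/56 − 1 = 37449/56 − 1 ≈ 667.7 → 668
Density = N̂ / area = 668 / 58 ≈ 11.52 → 11.5 per ha

density ≈ 11.5 red squirrels per ha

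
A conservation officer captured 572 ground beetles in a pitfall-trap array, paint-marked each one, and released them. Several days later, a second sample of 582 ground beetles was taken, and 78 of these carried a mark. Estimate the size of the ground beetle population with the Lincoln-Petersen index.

N = 4268

N = (572 × 582) / 78 = 332904 / 78 = 4268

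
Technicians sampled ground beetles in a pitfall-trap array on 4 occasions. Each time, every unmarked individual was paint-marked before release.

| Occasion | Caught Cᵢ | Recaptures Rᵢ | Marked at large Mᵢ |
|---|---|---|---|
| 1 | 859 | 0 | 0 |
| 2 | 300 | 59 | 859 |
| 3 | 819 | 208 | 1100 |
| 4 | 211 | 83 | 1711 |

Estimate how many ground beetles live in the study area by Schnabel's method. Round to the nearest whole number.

N ≈ 4342

Σ MᵢCᵢ = 0·859 + 859·300 + 1100·819 + 1711·211 = 0 + 257700 + 900900 + 361021 = 1519621
Σ Rᵢ = 0 + 59 + 208 + 83 = 350
N̂ = 1519621 / 350 ≈ 4341.8 → 4342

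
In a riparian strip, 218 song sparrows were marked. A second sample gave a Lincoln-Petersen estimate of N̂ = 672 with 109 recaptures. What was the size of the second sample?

C = 336

From N = M·C/R: C = N·R / M = 672·109 / 218 = 73248 / 218 = 336.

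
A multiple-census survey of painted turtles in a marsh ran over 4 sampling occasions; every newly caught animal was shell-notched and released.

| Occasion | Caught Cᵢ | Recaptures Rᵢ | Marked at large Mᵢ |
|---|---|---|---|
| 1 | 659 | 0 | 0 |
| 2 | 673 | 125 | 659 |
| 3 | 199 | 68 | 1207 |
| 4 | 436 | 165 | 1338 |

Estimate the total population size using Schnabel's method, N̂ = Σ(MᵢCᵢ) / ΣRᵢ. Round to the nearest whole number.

Σ MᵢCᵢ = 0·659 + 659·673 + 1207·199 + 1338·436 = 0 + 443507 + 240193 + 583368 = 1267068
Σ Rᵢ = 0 + 125 + 68 + 165 = 358
N̂ = 1267068 / 358 ≈ 3539.3 → 3539

N ≈ 3539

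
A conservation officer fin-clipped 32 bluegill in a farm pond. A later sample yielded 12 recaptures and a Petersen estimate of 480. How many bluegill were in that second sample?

C = 180

From N = M·C/R: C = N·R / M = 480·12 / 32 = 5760 / 32 = 180.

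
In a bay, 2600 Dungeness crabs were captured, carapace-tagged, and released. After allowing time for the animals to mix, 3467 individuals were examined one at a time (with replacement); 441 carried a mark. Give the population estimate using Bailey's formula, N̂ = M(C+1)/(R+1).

N̂ = 2600·(3467+1)/(441+1) = 2600·3468/442 = 9016800/442 = 20400

N = 20,400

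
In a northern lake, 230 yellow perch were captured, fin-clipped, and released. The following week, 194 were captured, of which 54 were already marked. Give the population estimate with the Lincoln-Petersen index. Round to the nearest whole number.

N ≈ 826

If marked individuals mix randomly, R/C ≈ M/N, giving N ≈ M·C/R.
N = (230 × 194) / 54 = 44620 / 54 ≈ 826.3 → 826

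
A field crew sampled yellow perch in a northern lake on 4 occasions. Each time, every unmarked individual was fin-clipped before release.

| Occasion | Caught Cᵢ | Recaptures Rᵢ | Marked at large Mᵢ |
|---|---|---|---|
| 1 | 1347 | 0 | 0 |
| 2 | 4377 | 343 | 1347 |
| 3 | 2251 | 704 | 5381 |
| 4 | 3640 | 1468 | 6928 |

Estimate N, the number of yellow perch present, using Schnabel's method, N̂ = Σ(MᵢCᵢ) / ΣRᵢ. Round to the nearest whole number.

Σ MᵢCᵢ = 0·1347 + 1347·4377 + 5381·2251 + 6928·3640 = 0 + 5895819 + 12112631 + 25217920 = 43226370
Σ Rᵢ = 0 + 343 + 704 + 1468 = 2515
N̂ = 43226370 / 2515 ≈ 17187.4 → 17187

N ≈ 17,187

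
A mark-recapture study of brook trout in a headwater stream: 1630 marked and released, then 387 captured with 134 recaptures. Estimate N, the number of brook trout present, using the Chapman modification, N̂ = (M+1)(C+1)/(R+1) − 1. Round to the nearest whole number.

N ≈ 4687

N̂ = (1630+1)(387+1)/(134+1) − 1 = 1631·388/135 − 1
= 632828/135 − 1 ≈ 4687.6 − 1 ≈ 4686.6 → 4687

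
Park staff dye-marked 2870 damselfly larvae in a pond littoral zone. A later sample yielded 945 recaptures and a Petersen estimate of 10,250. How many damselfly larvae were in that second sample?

C = 3375

From N = M·C/R: C = N·R / M = 10250·945 / 2870 = 9686250 / 2870 = 3375.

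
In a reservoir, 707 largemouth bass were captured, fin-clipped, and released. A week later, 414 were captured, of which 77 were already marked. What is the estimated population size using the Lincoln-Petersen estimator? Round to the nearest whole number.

N ≈ 3801

N = (707 × 414) / 77 = 292698 / 77 ≈ 3801.3 → 3801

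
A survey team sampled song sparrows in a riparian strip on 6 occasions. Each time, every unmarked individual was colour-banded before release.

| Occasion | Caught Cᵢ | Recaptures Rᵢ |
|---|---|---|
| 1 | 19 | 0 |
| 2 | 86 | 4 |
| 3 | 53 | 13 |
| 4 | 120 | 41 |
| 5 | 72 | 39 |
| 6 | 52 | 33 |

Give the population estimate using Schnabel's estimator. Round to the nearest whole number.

N ≈ 407

Marked at large before each occasion: Mᵢ = Σⱼ<ᵢ (Cⱼ − Rⱼ) → M1=0, M2=19, M3=101, M4=141, M5=220, M6=253
Σ MᵢCᵢ = 0·19 + 19·86 + 101·53 + 141·120 + 220·72 + 253·52 = 0 + 1634 + 5353 + 16920 + 15840 + 13156 = 52903
Σ Rᵢ = 0 + 4 + 13 + 41 + 39 + 33 = 130
N̂ = 52903 / 130 ≈ 406.9 → 407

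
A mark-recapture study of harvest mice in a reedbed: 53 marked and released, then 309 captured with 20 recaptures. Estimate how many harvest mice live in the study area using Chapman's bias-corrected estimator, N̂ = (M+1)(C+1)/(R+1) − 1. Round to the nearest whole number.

N̂ = (53+1)(309+1)/(20+1) − 1 = 54·310/21 − 1
= 16740/21 − 1 ≈ 797.1 − 1 ≈ 796.1 → 796

N ≈ 796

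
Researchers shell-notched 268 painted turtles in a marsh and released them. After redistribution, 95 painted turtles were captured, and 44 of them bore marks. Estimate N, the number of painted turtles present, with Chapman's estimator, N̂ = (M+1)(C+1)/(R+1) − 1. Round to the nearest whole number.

N̂ = (268+1)(95+1)/(44+1) − 1 = 269·96/45 − 1
= 25824/45 − 1 ≈ 573.9 − 1 ≈ 572.9 → 573

N ≈ 573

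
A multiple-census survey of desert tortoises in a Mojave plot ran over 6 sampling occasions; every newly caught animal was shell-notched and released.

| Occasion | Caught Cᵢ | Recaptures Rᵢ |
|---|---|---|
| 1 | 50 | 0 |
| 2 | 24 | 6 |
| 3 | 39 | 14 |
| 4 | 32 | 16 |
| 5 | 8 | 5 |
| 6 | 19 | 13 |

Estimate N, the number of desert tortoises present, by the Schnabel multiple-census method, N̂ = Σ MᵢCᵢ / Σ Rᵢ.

N = 182

Marked at large before each occasion: Mᵢ = Σⱼ<ᵢ (Cⱼ − Rⱼ) → M1=0, M2=50, M3=68, M4=93, M5=109, M6=112
Σ MᵢCᵢ = 0·50 + 50·24 + 68·39 + 93·32 + 109·8 + 112·19 = 0 + 1200 + 2652 + 2976 + 872 + 2128 = 9828
Σ Rᵢ = 0 + 6 + 14 + 16 + 5 + 13 = 54
N̂ = 9828 / 54 = 182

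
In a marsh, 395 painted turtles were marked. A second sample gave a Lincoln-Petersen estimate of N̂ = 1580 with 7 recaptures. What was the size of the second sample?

C = 28

From N = M·C/R: C = N·R / M = 1580·7 / 395 = 11060 / 395 = 28.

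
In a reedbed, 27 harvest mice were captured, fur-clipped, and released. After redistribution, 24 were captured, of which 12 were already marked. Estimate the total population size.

The marked fraction in the recapture sample should equal the marked fraction in the population: 12/24 = 27/N.
N = (27 × 24) / 12 = 648 / 12 = 54

N = 54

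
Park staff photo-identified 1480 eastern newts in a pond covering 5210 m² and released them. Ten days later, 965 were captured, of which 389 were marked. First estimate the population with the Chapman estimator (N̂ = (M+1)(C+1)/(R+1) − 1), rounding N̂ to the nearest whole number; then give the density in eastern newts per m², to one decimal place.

N̂ = 1481·966/390 − 1 = 1430646/390 − 1 ≈ 3667.3 → 3667
Density = N̂ / area = 3667 / 5210 ≈ 0.70 → 0.7 per m²

density ≈ 0.7 eastern newts per m²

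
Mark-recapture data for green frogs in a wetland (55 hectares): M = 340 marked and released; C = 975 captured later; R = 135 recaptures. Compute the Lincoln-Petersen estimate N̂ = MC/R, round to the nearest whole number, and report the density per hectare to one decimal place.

density ≈ 44.7 green frogs per hectare

N̂ = 340·975/135 = 331500/135 ≈ 2455.6 → 2456
Density = N̂ / area = 2456 / 55 ≈ 44.65 → 44.7 per hectare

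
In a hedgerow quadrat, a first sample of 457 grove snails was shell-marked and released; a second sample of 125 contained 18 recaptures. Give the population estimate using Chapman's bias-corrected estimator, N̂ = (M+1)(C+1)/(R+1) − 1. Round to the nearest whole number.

N ≈ 3036

N̂ = (457+1)(125+1)/(18+1) − 1 = 458·126/19 − 1
= 57708/19 − 1 ≈ 3037.3 − 1 ≈ 3036.3 → 3036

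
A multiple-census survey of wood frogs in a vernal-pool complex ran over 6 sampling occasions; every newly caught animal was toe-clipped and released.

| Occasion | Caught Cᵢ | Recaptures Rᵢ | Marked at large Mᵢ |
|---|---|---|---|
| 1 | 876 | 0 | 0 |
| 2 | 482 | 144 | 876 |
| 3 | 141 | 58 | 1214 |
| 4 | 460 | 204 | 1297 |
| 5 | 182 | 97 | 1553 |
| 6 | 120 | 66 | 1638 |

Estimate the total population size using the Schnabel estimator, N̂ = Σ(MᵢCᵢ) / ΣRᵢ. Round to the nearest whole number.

Σ MᵢCᵢ = 0·876 + 876·482 + 1214·141 + 1297·460 + 1553·182 + 1638·120 = 0 + 422232 + 171174 + 596620 + 282646 + 196560 = 1669232
Σ Rᵢ = 0 + 144 + 58 + 204 + 97 + 66 = 569
N̂ = 1669232 / 569 ≈ 2933.6 → 2934

N ≈ 2934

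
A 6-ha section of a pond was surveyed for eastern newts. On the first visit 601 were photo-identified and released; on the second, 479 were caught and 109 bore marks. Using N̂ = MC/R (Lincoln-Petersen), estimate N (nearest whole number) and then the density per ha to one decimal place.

density ≈ 440.2 eastern newts per ha

N̂ = 601·479/109 = 287879/109 ≈ 2641.1 → 2641
Density = N̂ / area = 2641 / 6 ≈ 440.17 → 440.2 per ha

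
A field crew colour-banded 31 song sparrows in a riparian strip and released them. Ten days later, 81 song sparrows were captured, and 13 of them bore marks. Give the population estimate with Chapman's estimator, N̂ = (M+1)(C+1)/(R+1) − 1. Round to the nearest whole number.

N ≈ 186

N̂ = (31+1)(81+1)/(13+1) − 1 = 32·82/14 − 1
= 2624/14 − 1 ≈ 187.4 − 1 ≈ 186.4 → 186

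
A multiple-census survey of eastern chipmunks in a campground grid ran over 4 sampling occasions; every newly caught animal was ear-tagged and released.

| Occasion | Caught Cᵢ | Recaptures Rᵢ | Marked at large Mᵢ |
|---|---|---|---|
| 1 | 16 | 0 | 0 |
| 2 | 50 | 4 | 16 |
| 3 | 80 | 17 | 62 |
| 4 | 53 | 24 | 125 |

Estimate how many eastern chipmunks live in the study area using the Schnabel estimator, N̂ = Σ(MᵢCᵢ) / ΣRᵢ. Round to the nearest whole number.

Σ MᵢCᵢ = 0·16 + 16·50 + 62·80 + 125·53 = 0 + 800 + 4960 + 6625 = 12385
Σ Rᵢ = 0 + 4 + 17 + 24 = 45
N̂ = 12385 / 45 ≈ 275.2 → 275

N ≈ 275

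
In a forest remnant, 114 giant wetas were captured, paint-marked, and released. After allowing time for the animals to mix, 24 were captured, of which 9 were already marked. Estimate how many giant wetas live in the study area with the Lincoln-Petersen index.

The marked fraction in the recapture sample should equal the marked fraction in the population: 9/24 = 114/N.
N = (114 × 24) / 9 = 2736 / 9 = 304

N = 304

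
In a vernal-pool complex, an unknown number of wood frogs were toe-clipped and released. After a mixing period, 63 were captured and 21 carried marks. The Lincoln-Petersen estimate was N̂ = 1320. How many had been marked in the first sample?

M = 440

From N = M·C/R: M = N·R / C = 1320·21 / 63 = 27720 / 63 = 440.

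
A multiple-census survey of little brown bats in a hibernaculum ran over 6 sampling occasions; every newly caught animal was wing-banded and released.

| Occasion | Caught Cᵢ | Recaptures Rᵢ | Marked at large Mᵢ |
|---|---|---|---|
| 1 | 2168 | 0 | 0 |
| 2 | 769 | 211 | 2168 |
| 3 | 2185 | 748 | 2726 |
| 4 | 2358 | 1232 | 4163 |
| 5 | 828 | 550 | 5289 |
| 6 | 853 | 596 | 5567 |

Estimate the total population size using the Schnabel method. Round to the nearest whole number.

Σ MᵢCᵢ = 0·2168 + 2168·769 + 2726·2185 + 4163·2358 + 5289·828 + 5567·853 = 0 + 1667192 + 5956310 + 9816354 + 4379292 + 4748651 = 26567799
Σ Rᵢ = 0 + 211 + 748 + 1232 + 550 + 596 = 3337
N̂ = 26567799 / 3337 ≈ 7961.6 → 7962

N ≈ 7962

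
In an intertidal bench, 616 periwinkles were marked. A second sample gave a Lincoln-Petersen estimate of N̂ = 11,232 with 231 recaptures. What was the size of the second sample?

C = 4212

From N = M·C/R: C = N·R / M = 11232·231 / 616 = 2594592 / 616 = 4212.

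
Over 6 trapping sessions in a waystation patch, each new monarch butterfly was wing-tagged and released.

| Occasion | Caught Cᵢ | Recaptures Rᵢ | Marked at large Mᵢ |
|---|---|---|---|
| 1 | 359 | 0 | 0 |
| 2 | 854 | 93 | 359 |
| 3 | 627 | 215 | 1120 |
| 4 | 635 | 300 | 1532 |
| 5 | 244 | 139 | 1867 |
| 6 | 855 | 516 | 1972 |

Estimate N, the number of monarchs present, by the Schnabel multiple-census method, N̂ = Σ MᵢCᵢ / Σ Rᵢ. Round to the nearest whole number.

N ≈ 3265

Σ MᵢCᵢ = 0·359 + 359·854 + 1120·627 + 1532·635 + 1867·244 + 1972·855 = 0 + 306586 + 702240 + 972820 + 455548 + 1686060 = 4123254
Σ Rᵢ = 0 + 93 + 215 + 300 + 139 + 516 = 1263
N̂ = 4123254 / 1263 ≈ 3264.7 → 3265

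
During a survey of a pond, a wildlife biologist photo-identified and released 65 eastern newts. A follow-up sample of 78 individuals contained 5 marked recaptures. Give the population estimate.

The marked fraction in the recapture sample should equal the marked fraction in the population: 5/78 = 65/N.
N = (65 × 78) / 5 = 5070 / 5 = 1014

N = 1014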